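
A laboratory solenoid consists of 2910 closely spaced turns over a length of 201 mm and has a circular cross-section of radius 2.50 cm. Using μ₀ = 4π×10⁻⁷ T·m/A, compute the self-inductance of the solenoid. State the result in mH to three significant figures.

A = πr² = π(2.500×10^-2 m)² = 1.963×10^-3 m².
For a long solenoid, L = μ₀N²A/ℓ.
L = (4π×10⁻⁷)(2910)²(1.963×10^-3)/(0.201 m) = 0.104 H.

L ≈ 104 mH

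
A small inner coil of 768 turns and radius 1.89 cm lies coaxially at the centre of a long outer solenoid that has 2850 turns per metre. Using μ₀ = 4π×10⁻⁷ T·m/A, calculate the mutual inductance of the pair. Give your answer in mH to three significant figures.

M ≈ 3.09 mH

The outer solenoid produces a uniform field B₁ = μ₀n₁I₁ across the inner coil,
so the flux linkage is N₂Φ = N₂B₁A₂ = μ₀n₁N₂A₂·I₁, giving M = μ₀n₁N₂A₂.
A₂ = πr² = π(1.890×10^-2 m)² = 1.122×10^-3 m².
M = (4π×10⁻⁷)(2850)(768)(1.122×10^-3) = 3.087×10^-3 H.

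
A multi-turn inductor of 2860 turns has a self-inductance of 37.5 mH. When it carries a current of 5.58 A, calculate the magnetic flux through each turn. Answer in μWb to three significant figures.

Φ_B ≈ 73.2 μWb

From L = NΦ_B/I, the flux per turn is Φ_B = LI/N.
Φ_B = (3.750×10^-2 H)(5.58 A)/2860 = 7.316×10^-5 Wb.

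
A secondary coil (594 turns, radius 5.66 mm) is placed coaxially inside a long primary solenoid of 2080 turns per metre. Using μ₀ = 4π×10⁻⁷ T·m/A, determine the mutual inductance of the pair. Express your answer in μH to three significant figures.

The outer solenoid produces a uniform field B₁ = μ₀n₁I₁ across the inner coil,
so the flux linkage is N₂Φ = N₂B₁A₂ = μ₀n₁N₂A₂·I₁, giving M = μ₀n₁N₂A₂.
A₂ = πr² = π(5.660×10^-3 m)² = 1.006×10^-4 m².
M = (4π×10⁻⁷)(2080)(594)(1.006×10^-4) = 1.563×10^-4 H.

M ≈ 156 μH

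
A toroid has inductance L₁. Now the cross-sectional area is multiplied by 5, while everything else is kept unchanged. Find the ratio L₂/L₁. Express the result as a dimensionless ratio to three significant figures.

For a toroid, L ∝ μᵣN²A/R.
L₂/L₁ = (5) = 5.00.

L₂/L₁ = 5.00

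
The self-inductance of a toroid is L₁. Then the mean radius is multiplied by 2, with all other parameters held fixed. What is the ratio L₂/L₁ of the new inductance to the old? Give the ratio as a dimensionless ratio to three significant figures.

For a toroid, L ∝ μᵣN²A/R.
L₂/L₁ = (2)^-1 = 0.500.

L₂/L₁ = 0.500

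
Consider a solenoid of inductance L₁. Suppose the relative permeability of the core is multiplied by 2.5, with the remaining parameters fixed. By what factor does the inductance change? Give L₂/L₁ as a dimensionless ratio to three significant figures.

For a solenoid, L ∝ μᵣN²A/ℓ.
L₂/L₁ = (2.5) = 2.50.

L₂/L₁ = 2.50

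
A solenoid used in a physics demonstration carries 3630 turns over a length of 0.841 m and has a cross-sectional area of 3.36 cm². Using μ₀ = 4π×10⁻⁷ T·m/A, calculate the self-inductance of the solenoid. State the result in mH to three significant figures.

L ≈ 6.62 mH

A = 3.36 cm² = 3.360×10^-4 m².
For a long solenoid, L = μ₀N²A/ℓ.
L = (4π×10⁻⁷)(3630)²(3.360×10^-4)/(0.841 m) = 6.616×10^-3 H.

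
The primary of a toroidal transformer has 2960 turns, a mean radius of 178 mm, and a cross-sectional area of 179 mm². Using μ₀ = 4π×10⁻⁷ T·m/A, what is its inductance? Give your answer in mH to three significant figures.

For a thin toroid, L = μ₀N²A/(2πR).
L = (4π×10⁻⁷)(2960)²(1.790×10^-4) / (2π×0.178 m) = 1.762×10^-3 H.

L ≈ 1.76 mH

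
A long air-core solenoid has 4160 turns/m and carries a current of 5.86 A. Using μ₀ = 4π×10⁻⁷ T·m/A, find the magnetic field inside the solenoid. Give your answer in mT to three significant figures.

Inside a long solenoid, B = μ₀nI.
B = (4π×10⁻⁷)(4.160×10^3 m⁻¹)(5.86 A) = 3.063×10^-2 T.

B ≈ 30.6 mT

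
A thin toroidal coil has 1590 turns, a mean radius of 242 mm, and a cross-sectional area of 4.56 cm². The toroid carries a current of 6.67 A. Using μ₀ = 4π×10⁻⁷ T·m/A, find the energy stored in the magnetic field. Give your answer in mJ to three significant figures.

L = μ₀N²A/(2πR) = (4π×10⁻⁷)(1590)²(4.560×10^-4)/(2π×0.242) = 9.527×10^-4 H.
U = ½LI² = ½(9.527×10^-4)(6.67)² = 2.119×10^-2 J.

U ≈ 21.2 mJ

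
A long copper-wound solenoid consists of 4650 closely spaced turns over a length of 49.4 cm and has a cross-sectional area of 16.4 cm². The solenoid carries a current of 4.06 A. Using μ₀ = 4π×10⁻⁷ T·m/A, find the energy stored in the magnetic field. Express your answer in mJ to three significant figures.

A = 16.4 cm² = 1.640×10^-3 m².
L = μ₀N²A/ℓ = (4π×10⁻⁷)(4650)²(1.640×10^-3)/(0.494) = 9.021×10^-2 H.
U = ½LI² = ½(9.021×10^-2)(4.06)² = 0.74346 J.

U ≈ 743 mJ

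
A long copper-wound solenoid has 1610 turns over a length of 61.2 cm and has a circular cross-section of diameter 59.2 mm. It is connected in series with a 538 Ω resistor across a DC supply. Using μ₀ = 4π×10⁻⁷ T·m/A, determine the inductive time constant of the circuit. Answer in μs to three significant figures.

τ ≈ 27.2 μs

A = π(d/2)² = π(2.960×10^-2 m)² = 2.753×10^-3 m².
L = μ₀N²A/ℓ = (4π×10⁻⁷)(1610)²(2.753×10^-3)/(0.612) = 1.465×10^-2 H.
τ = L/R = (1.465×10^-2)/(538) = 2.723×10^-5 s.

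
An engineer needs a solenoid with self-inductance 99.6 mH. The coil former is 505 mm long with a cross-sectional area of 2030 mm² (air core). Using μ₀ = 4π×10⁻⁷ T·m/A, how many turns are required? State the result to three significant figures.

N ≈ 4440 turns

A = 2030 mm² = 2.030×10^-3 m².
From L = μ₀N²A/ℓ, N = √(Lℓ / (μ₀A)).
N = √[(9.960×10^-2)(0.505) / ((4π×10⁻⁷)×2.030×10^-3)] = √(1.972×10^7) ≈ 4440.4.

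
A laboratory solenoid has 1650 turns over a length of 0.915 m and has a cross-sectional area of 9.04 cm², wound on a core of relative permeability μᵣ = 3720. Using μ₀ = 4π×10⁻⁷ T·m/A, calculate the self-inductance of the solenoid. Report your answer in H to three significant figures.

L ≈ 12.6 H

A = 9.04 cm² = 9.040×10^-4 m².
For a long solenoid, L = μ₀μᵣN²A/ℓ.
L = (4π×10⁻⁷)(3720)(1650)²(9.040×10^-4)/(0.915 m) = 12.57 H.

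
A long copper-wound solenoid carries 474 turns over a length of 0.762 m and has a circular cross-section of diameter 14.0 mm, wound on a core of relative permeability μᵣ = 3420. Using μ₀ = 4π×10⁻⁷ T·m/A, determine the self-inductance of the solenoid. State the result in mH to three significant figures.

L ≈ 195 mH

A = π(d/2)² = π(7.000×10^-3 m)² = 1.539×10^-4 m².
For a long solenoid, L = μ₀μᵣN²A/ℓ.
L = (4π×10⁻⁷)(3420)(474)²(1.539×10^-4)/(0.762 m) = 0.1951 H.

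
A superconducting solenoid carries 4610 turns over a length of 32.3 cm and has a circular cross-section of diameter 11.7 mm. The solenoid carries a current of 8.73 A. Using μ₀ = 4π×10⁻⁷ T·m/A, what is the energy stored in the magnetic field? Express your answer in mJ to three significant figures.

A = π(d/2)² = π(5.850×10^-3 m)² = 1.075×10^-4 m².
L = μ₀N²A/ℓ = (4π×10⁻⁷)(4610)²(1.075×10^-4)/(0.323) = 8.889×10^-3 H.
U = ½LI² = ½(8.889×10^-3)(8.73)² = 0.3387 J.

U ≈ 339 mJ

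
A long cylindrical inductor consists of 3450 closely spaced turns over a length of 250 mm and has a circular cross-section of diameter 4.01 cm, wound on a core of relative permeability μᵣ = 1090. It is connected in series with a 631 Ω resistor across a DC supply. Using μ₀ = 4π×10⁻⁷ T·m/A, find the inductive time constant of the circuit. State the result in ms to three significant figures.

A = π(d/2)² = π(2.005×10^-2 m)² = 1.263×10^-3 m².
L = μ₀μᵣN²A/ℓ = (4π×10⁻⁷)(1090)(3450)²(1.263×10^-3)/(0.25) = 82.36 H.
τ = L/R = (82.36)/(631) = 0.1305 s.

τ ≈ 131 ms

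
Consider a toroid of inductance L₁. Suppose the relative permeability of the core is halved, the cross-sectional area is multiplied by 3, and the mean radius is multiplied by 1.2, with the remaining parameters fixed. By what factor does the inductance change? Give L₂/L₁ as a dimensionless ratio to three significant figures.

For a toroid, L ∝ μᵣN²A/R.
L₂/L₁ = (0.5) × (3) × (1.2)^-1 = 1.25.

L₂/L₁ = 1.25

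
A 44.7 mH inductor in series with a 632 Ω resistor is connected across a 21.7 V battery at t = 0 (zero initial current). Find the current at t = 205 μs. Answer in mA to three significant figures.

I ≈ 32.4 mA

τ = L/R = 4.470×10^-2/632 = 7.073×10^-5 s; final current I_∞ = ε/R = 21.7/632 = 3.434×10^-2 A.
I(t) = I_∞(1 − e^(−t/τ)) with t/τ = 2.898.
I = (3.434×10^-2)(1 − e^(−2.898)) = 3.244×10^-2 A.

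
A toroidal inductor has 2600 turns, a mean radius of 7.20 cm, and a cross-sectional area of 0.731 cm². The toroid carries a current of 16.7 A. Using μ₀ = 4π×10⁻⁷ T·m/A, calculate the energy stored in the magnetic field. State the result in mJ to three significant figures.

L = μ₀N²A/(2πR) = (4π×10⁻⁷)(2600)²(7.310×10^-5)/(2π×7.200×10^-2) = 1.373×10^-3 H.
U = ½LI² = ½(1.373×10^-3)(16.7)² = 0.1914 J.

U ≈ 191 mJ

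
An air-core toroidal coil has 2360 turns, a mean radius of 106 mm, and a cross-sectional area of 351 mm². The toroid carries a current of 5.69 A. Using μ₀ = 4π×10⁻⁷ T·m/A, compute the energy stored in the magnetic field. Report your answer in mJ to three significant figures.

U ≈ 59.7 mJ

L = μ₀N²A/(2πR) = (4π×10⁻⁷)(2360)²(3.510×10^-4)/(2π×0.106) = 3.689×10^-3 H.
U = ½LI² = ½(3.689×10^-3)(5.69)² = 5.971×10^-2 J.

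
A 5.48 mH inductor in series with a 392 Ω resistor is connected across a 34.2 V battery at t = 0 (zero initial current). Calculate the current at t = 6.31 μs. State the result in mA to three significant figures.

τ = L/R = 5.480×10^-3/392 = 1.398×10^-5 s; final current I_∞ = ε/R = 34.2/392 = 8.724×10^-2 A.
I(t) = I_∞(1 − e^(−t/τ)) with t/τ = 0.451.
I = (8.724×10^-2)(1 − e^(−0.451)) = 3.169×10^-2 A.

I ≈ 31.7 mA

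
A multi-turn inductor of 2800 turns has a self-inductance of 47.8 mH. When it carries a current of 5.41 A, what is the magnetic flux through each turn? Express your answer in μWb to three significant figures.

From L = NΦ_B/I, the flux per turn is Φ_B = LI/N.
Φ_B = (4.780×10^-2 H)(5.41 A)/2800 = 9.236×10^-5 Wb.

Φ_B ≈ 92.4 μWb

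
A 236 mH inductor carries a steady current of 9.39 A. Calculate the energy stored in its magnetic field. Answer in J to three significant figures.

Stored magnetic energy: U = ½LI².
U = ½(0.236 H)(9.39 A)² = 10.4 J.

U ≈ 10.4 J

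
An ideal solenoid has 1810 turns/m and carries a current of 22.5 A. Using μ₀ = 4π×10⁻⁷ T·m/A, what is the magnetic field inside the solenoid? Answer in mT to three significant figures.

Inside a long solenoid, B = μ₀nI.
B = (4π×10⁻⁷)(1.810×10^3 m⁻¹)(22.5 A) = 5.118×10^-2 T.

B ≈ 51.2 mT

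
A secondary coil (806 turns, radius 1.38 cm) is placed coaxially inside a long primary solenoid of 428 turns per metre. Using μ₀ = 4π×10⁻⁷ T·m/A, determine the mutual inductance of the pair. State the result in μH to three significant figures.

M ≈ 259 μH

The outer solenoid produces a uniform field B₁ = μ₀n₁I₁ across the inner coil,
so the flux linkage is N₂Φ = N₂B₁A₂ = μ₀n₁N₂A₂·I₁, giving M = μ₀n₁N₂A₂.
A₂ = πr² = π(1.380×10^-2 m)² = 5.983×10^-4 m².
M = (4π×10⁻⁷)(428)(806)(5.983×10^-4) = 2.594×10^-4 H.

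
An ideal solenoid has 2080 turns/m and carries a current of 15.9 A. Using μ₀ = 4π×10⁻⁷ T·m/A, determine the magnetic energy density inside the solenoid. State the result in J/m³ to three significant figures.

B = μ₀nI = (4π×10⁻⁷)(2.080×10^3)(15.9) = 4.156×10^-2 T.
u = B²/(2μ₀) = (4.156×10^-2)²/(2×4π×10⁻⁷) = 687.2 J/m³.

u ≈ 687 J/m³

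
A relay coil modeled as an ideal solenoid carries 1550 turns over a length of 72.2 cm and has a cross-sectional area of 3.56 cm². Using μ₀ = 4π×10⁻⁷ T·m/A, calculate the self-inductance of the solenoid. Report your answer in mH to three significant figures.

A = 3.56 cm² = 3.560×10^-4 m².
For a long solenoid, L = μ₀N²A/ℓ.
L = (4π×10⁻⁷)(1550)²(3.560×10^-4)/(0.722 m) = 1.489×10^-3 H.

L ≈ 1.49 mH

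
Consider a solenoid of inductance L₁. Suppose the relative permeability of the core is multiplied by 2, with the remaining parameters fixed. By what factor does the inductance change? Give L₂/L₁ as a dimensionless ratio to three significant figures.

For a solenoid, L ∝ μᵣN²A/ℓ.
L₂/L₁ = (2) = 2.00.

L₂/L₁ = 2.00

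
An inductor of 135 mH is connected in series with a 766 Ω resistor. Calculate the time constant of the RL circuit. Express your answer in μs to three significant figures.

τ = L/R = (0.135 H)/(766 Ω) = 1.762×10^-4 s.

τ ≈ 176 μs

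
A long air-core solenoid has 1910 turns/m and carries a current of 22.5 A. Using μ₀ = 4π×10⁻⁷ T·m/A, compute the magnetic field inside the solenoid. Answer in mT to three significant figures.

Inside a long solenoid, B = μ₀nI.
B = (4π×10⁻⁷)(1.910×10^3 m⁻¹)(22.5 A) = 5.400×10^-2 T.

B ≈ 54.0 mT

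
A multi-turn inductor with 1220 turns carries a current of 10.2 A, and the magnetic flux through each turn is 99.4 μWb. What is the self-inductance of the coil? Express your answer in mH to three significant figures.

Self-inductance is defined by L = NΦ_B/I (flux linkage over current).
L = (1220)(9.940×10^-5 Wb)/(10.2 A) = 1.189×10^-2 H.

L ≈ 11.9 mH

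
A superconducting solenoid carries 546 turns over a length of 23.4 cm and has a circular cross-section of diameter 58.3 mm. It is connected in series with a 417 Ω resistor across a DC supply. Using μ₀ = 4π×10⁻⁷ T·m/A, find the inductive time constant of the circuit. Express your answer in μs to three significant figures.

τ ≈ 10.2 μs

A = π(d/2)² = π(2.915×10^-2 m)² = 2.669×10^-3 m².
L = μ₀N²A/ℓ = (4π×10⁻⁷)(546)²(2.669×10^-3)/(0.234) = 4.274×10^-3 H.
τ = L/R = (4.274×10^-3)/(417) = 1.0249×10^-5 s.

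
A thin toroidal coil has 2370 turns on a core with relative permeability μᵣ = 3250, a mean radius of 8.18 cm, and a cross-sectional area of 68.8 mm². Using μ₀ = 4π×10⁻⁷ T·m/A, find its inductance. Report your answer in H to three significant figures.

L ≈ 3.07 H

For a thin toroid, L = μ₀μᵣN²A/(2πR).
L = (4π×10⁻⁷)(3250)(2370)²(6.880×10^-5) / (2π×8.180×10^-2 m) = 3.071 H.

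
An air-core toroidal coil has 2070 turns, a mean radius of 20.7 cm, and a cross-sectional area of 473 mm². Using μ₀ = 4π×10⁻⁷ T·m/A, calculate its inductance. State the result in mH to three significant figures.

For a thin toroid, L = μ₀N²A/(2πR).
L = (4π×10⁻⁷)(2070)²(4.730×10^-4) / (2π×0.207 m) = 1.958×10^-3 H.

L ≈ 1.96 mH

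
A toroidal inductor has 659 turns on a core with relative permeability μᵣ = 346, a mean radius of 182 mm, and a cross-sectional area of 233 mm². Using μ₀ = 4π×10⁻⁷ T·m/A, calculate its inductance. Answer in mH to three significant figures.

For a thin toroid, L = μ₀μᵣN²A/(2πR).
L = (4π×10⁻⁷)(346)(659)²(2.330×10^-4) / (2π×0.182 m) = 3.847×10^-2 H.

L ≈ 38.5 mH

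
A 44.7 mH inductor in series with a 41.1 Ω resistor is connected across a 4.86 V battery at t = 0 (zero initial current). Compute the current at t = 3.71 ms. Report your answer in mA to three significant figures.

I ≈ 114 mA

τ = L/R = 4.470×10^-2/41.1 = 1.088×10^-3 s; final current I_∞ = ε/R = 4.86/41.1 = 0.1182 A.
I(t) = I_∞(1 − e^(−t/τ)) with t/τ = 3.411.
I = (0.1182)(1 − e^(−3.411)) = 0.1143 A.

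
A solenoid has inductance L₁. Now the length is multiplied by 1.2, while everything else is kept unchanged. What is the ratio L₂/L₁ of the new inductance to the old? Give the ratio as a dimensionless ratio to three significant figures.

L₂/L₁ = 0.833

For a solenoid, L ∝ μᵣN²A/ℓ.
L₂/L₁ = (1.2)^-1 = 0.833.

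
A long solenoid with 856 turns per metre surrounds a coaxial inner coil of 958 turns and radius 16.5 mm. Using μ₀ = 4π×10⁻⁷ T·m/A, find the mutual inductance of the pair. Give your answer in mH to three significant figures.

The outer solenoid produces a uniform field B₁ = μ₀n₁I₁ across the inner coil,
so the flux linkage is N₂Φ = N₂B₁A₂ = μ₀n₁N₂A₂·I₁, giving M = μ₀n₁N₂A₂.
A₂ = πr² = π(1.650×10^-2 m)² = 8.553×10^-4 m².
M = (4π×10⁻⁷)(856)(958)(8.553×10^-4) = 8.814×10^-4 H.

M ≈ 0.881 mH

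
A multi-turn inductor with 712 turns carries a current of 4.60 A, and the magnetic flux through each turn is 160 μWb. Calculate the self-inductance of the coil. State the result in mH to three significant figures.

L ≈ 24.8 mH

Self-inductance is defined by L = NΦ_B/I (flux linkage over current).
L = (712)(1.600×10^-4 Wb)/(4.60 A) = 2.477×10^-2 H.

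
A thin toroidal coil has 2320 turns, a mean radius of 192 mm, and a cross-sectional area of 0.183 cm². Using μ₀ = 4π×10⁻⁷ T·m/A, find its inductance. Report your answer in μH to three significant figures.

For a thin toroid, L = μ₀N²A/(2πR).
L = (4π×10⁻⁷)(2320)²(1.830×10^-5) / (2π×0.192 m) = 1.026×10^-4 H.

L ≈ 103 μH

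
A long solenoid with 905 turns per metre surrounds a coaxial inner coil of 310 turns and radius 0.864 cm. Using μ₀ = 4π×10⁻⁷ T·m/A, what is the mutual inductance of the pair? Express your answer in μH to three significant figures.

The outer solenoid produces a uniform field B₁ = μ₀n₁I₁ across the inner coil,
so the flux linkage is N₂Φ = N₂B₁A₂ = μ₀n₁N₂A₂·I₁, giving M = μ₀n₁N₂A₂.
A₂ = πr² = π(8.640×10^-3 m)² = 2.345×10^-4 m².
M = (4π×10⁻⁷)(905)(310)(2.345×10^-4) = 8.268×10^-5 H.

M ≈ 82.7 μH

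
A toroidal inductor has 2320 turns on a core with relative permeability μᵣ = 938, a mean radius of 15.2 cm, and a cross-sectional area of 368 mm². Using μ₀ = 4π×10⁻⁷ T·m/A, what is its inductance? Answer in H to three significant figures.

For a thin toroid, L = μ₀μᵣN²A/(2πR).
L = (4π×10⁻⁷)(938)(2320)²(3.680×10^-4) / (2π×0.152 m) = 2.4446 H.

L ≈ 2.44 H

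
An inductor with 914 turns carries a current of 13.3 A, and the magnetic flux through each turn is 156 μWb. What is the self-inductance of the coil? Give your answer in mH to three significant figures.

Self-inductance is defined by L = NΦ_B/I (flux linkage over current).
L = (914)(1.560×10^-4 Wb)/(13.3 A) = 1.072×10^-2 H.

L ≈ 10.7 mH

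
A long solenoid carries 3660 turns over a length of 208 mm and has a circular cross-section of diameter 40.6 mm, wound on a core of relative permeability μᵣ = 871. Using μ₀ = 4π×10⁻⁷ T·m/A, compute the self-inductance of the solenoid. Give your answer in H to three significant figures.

L ≈ 91.3 H

A = π(d/2)² = π(2.030×10^-2 m)² = 1.2946×10^-3 m².
For a long solenoid, L = μ₀μᵣN²A/ℓ.
L = (4π×10⁻⁷)(871)(3660)²(1.2946×10^-3)/(0.208 m) = 91.26 H.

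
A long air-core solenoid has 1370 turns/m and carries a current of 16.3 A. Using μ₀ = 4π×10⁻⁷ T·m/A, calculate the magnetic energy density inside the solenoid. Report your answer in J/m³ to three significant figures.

B = μ₀nI = (4π×10⁻⁷)(1.370×10^3)(16.3) = 2.806×10^-2 T.
u = B²/(2μ₀) = (2.806×10^-2)²/(2×4π×10⁻⁷) = 313.3 J/m³.

u ≈ 313 J/m³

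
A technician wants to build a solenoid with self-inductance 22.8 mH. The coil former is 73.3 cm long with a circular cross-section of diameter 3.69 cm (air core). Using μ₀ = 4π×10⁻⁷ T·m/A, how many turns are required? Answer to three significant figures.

N ≈ 3530 turns

A = π(d/2)² = π(1.845×10^-2 m)² = 1.069×10^-3 m².
From L = μ₀N²A/ℓ, N = √(Lℓ / (μ₀A)).
N = √[(2.280×10^-2)(0.733) / ((4π×10⁻⁷)×1.069×10^-3)] = √(1.244×10^7) ≈ 3526.5.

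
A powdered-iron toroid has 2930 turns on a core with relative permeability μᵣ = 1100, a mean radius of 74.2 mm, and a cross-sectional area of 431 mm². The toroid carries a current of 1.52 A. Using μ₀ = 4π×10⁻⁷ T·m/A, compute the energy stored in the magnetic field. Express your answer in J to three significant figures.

L = μ₀μᵣN²A/(2πR) = (4π×10⁻⁷)(1100)(2930)²(4.310×10^-4)/(2π×7.420×10^-2) = 10.97 H.
U = ½LI² = ½(10.97)(1.52)² = 12.67 J.

U ≈ 12.7 J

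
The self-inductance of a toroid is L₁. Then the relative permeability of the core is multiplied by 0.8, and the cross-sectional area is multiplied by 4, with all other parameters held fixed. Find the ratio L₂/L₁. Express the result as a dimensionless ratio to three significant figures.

For a toroid, L ∝ μᵣN²A/R.
L₂/L₁ = (0.8) × (4) = 3.20.

L₂/L₁ = 3.20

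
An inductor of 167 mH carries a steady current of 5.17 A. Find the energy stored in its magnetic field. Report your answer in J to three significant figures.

Stored magnetic energy: U = ½LI².
U = ½(0.167 H)(5.17 A)² = 2.232 J.

U ≈ 2.23 J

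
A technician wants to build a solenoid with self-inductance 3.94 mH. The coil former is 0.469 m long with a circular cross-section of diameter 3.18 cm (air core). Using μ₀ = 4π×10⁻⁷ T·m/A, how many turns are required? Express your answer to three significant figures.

N ≈ 1360 turns

A = π(d/2)² = π(1.590×10^-2 m)² = 7.942×10^-4 m².
From L = μ₀N²A/ℓ, N = √(Lℓ / (μ₀A)).
N = √[(3.940×10^-3)(0.469) / ((4π×10⁻⁷)×7.942×10^-4)] = √(1.851×10^6) ≈ 1360.7.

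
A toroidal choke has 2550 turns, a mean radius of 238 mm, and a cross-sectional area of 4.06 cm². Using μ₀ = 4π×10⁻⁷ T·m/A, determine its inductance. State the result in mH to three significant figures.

For a thin toroid, L = μ₀N²A/(2πR).
L = (4π×10⁻⁷)(2550)²(4.060×10^-4) / (2π×0.238 m) = 2.219×10^-3 H.

L ≈ 2.22 mH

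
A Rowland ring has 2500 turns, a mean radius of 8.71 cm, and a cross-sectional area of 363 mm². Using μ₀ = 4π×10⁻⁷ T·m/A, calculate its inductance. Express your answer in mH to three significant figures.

For a thin toroid, L = μ₀N²A/(2πR).
L = (4π×10⁻⁷)(2500)²(3.630×10^-4) / (2π×8.710×10^-2 m) = 5.210×10^-3 H.

L ≈ 5.21 mH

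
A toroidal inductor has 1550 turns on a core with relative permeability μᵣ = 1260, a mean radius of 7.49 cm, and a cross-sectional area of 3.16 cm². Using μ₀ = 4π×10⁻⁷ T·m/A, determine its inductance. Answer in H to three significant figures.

L ≈ 2.55 H

For a thin toroid, L = μ₀μᵣN²A/(2πR).
L = (4π×10⁻⁷)(1260)(1550)²(3.160×10^-4) / (2π×7.490×10^-2 m) = 2.554 H.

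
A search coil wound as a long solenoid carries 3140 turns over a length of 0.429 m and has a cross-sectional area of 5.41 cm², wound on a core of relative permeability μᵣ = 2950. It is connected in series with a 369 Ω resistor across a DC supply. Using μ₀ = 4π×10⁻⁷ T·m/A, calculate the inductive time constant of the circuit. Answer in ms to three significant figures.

A = 5.41 cm² = 5.410×10^-4 m².
L = μ₀μᵣN²A/ℓ = (4π×10⁻⁷)(2950)(3140)²(5.410×10^-4)/(0.429) = 46.09 H.
τ = L/R = (46.09)/(369) = 0.1249 s.

τ ≈ 125 ms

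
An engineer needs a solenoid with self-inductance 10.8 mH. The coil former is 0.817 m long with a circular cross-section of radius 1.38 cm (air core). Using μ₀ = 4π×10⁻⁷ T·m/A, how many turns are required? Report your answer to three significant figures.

A = πr² = π(1.380×10^-2 m)² = 5.983×10^-4 m².
From L = μ₀N²A/ℓ, N = √(Lℓ / (μ₀A)).
N = √[(1.080×10^-2)(0.817) / ((4π×10⁻⁷)×5.983×10^-4)] = √(1.174×10^7) ≈ 3425.8.

N ≈ 3430 turns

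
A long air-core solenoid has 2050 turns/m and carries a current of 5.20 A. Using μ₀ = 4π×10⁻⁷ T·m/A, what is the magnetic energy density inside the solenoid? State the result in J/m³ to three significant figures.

u ≈ 71.4 J/m³

B = μ₀nI = (4π×10⁻⁷)(2.050×10^3)(5.20) = 1.340×10^-2 T.
u = B²/(2μ₀) = (1.340×10^-2)²/(2×4π×10⁻⁷) = 71.4 J/m³.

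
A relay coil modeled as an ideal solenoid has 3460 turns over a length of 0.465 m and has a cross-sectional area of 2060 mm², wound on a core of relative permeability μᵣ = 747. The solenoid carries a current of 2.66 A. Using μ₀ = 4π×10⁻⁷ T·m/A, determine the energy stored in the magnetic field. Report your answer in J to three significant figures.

A = 2060 mm² = 2.060×10^-3 m².
L = μ₀μᵣN²A/ℓ = (4π×10⁻⁷)(747)(3460)²(2.060×10^-3)/(0.465) = 49.78 H.
U = ½LI² = ½(49.78)(2.66)² = 176.1 J.

U ≈ 176 J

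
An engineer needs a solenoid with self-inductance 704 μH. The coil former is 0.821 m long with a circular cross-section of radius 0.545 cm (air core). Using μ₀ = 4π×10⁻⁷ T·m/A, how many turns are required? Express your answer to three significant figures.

N ≈ 2220 turns

A = πr² = π(5.450×10^-3 m)² = 9.331×10^-5 m².
From L = μ₀N²A/ℓ, N = √(Lℓ / (μ₀A)).
N = √[(7.040×10^-4)(0.821) / ((4π×10⁻⁷)×9.331×10^-5)] = √(4.929×10^6) ≈ 2220.1.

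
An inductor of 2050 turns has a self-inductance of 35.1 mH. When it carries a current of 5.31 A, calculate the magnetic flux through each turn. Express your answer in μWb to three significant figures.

Φ_B ≈ 90.9 μWb

From L = NΦ_B/I, the flux per turn is Φ_B = LI/N.
Φ_B = (3.510×10^-2 H)(5.31 A)/2050 = 9.092×10^-5 Wb.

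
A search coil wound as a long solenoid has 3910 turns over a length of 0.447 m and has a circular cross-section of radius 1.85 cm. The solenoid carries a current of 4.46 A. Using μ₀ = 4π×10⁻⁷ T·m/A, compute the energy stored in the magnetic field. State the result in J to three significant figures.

A = πr² = π(1.850×10^-2 m)² = 1.075×10^-3 m².
L = μ₀N²A/ℓ = (4π×10⁻⁷)(3910)²(1.075×10^-3)/(0.447) = 4.621×10^-2 H.
U = ½LI² = ½(4.621×10^-2)(4.46)² = 0.4596 J.

U ≈ 0.460 J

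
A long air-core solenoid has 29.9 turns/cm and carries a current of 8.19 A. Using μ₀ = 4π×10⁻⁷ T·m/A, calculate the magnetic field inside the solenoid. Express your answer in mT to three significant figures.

Inside a long solenoid, B = μ₀nI.
B = (4π×10⁻⁷)(2.990×10^3 m⁻¹)(8.19 A) = 3.077×10^-2 T.

B ≈ 30.8 mT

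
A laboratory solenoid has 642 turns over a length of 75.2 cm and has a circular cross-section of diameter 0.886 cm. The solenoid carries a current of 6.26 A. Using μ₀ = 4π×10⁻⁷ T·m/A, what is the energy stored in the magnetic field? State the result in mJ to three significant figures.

A = π(d/2)² = π(4.430×10^-3 m)² = 6.165×10^-5 m².
L = μ₀N²A/ℓ = (4π×10⁻⁷)(642)²(6.165×10^-5)/(0.752) = 4.246×10^-5 H.
U = ½LI² = ½(4.246×10^-5)(6.26)² = 8.320×10^-4 J.

U ≈ 0.832 mJ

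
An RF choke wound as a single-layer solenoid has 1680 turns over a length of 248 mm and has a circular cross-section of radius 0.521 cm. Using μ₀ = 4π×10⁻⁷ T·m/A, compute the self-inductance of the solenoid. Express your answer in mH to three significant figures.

L ≈ 1.22 mH

A = πr² = π(5.210×10^-3 m)² = 8.528×10^-5 m².
For a long solenoid, L = μ₀N²A/ℓ.
L = (4π×10⁻⁷)(1680)²(8.528×10^-5)/(0.248 m) = 1.220×10^-3 H.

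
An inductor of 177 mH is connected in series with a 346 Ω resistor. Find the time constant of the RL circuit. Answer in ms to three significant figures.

τ = L/R = (0.177 H)/(346 Ω) = 5.116×10^-4 s.

τ ≈ 0.512 ms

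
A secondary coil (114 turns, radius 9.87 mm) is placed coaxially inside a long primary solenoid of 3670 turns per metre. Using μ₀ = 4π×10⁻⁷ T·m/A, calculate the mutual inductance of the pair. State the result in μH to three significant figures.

M ≈ 161 μH

The outer solenoid produces a uniform field B₁ = μ₀n₁I₁ across the inner coil,
so the flux linkage is N₂Φ = N₂B₁A₂ = μ₀n₁N₂A₂·I₁, giving M = μ₀n₁N₂A₂.
A₂ = πr² = π(9.870×10^-3 m)² = 3.060×10^-4 m².
M = (4π×10⁻⁷)(3670)(114)(3.060×10^-4) = 1.609×10^-4 H.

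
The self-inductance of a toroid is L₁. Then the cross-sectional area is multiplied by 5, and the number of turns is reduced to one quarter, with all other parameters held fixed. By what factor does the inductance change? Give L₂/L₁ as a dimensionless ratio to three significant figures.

L₂/L₁ = 0.313

For a toroid, L ∝ μᵣN²A/R.
L₂/L₁ = (5) × (0.25)^2 = 0.313.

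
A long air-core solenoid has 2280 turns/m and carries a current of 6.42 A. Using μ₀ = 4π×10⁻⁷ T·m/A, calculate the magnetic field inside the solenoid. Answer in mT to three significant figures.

Inside a long solenoid, B = μ₀nI.
B = (4π×10⁻⁷)(2.280×10^3 m⁻¹)(6.42 A) = 1.839×10^-2 T.

B ≈ 18.4 mT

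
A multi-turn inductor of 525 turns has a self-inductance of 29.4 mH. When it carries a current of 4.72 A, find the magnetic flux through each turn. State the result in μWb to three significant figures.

From L = NΦ_B/I, the flux per turn is Φ_B = LI/N.
Φ_B = (2.940×10^-2 H)(4.72 A)/525 = 2.643×10^-4 Wb.

Φ_B ≈ 264 μWb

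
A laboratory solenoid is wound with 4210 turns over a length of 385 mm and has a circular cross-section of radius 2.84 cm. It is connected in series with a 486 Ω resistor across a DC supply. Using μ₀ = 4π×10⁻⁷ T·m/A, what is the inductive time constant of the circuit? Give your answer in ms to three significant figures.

A = πr² = π(2.840×10^-2 m)² = 2.534×10^-3 m².
L = μ₀N²A/ℓ = (4π×10⁻⁷)(4210)²(2.534×10^-3)/(0.385) = 0.1466 H.
τ = L/R = (0.1466)/(486) = 3.016×10^-4 s.

τ ≈ 0.302 ms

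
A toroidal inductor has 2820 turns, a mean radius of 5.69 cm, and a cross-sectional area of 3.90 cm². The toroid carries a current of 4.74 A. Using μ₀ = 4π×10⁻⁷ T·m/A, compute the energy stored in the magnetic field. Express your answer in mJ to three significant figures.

L = μ₀N²A/(2πR) = (4π×10⁻⁷)(2820)²(3.900×10^-4)/(2π×5.690×10^-2) = 1.090×10^-2 H.
U = ½LI² = ½(1.090×10^-2)(4.74)² = 0.12246 J.

U ≈ 122 mJ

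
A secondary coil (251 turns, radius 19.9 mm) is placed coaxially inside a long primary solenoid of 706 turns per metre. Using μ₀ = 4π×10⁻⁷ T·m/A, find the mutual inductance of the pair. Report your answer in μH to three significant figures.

The outer solenoid produces a uniform field B₁ = μ₀n₁I₁ across the inner coil,
so the flux linkage is N₂Φ = N₂B₁A₂ = μ₀n₁N₂A₂·I₁, giving M = μ₀n₁N₂A₂.
A₂ = πr² = π(1.990×10^-2 m)² = 1.244×10^-3 m².
M = (4π×10⁻⁷)(706)(251)(1.244×10^-3) = 2.770×10^-4 H.

M ≈ 277 μH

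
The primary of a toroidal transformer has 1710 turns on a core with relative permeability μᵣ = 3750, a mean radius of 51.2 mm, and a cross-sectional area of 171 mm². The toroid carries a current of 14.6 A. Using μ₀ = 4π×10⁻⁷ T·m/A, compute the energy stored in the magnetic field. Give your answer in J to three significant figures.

L = μ₀μᵣN²A/(2πR) = (4π×10⁻⁷)(3750)(1710)²(1.710×10^-4)/(2π×5.120×10^-2) = 7.3245 H.
U = ½LI² = ½(7.3245)(14.6)² = 780.6 J.

U ≈ 781 J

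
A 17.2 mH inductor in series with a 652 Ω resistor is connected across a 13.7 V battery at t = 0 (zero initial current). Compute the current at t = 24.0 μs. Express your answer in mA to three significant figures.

τ = L/R = 1.720×10^-2/652 = 2.638×10^-5 s; final current I_∞ = ε/R = 13.7/652 = 2.101×10^-2 A.
I(t) = I_∞(1 − e^(−t/τ)) with t/τ = 0.910.
I = (2.101×10^-2)(1 − e^(−0.910)) = 1.255×10^-2 A.

I ≈ 12.6 mA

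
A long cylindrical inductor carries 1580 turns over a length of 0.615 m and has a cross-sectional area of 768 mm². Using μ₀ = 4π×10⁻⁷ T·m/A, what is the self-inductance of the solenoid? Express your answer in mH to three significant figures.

L ≈ 3.92 mH

A = 768 mm² = 7.680×10^-4 m².
For a long solenoid, L = μ₀N²A/ℓ.
L = (4π×10⁻⁷)(1580)²(7.680×10^-4)/(0.615 m) = 3.918×10^-3 H.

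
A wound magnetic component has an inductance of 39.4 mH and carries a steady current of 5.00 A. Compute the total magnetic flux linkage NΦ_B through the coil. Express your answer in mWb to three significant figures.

From L = NΦ_B/I, the flux linkage is NΦ_B = LI.
NΦ_B = (3.940×10^-2 H)(5.00 A) = 0.197 Wb.

NΦ_B ≈ 197 mWb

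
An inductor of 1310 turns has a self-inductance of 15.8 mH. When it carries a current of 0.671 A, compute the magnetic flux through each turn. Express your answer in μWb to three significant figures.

From L = NΦ_B/I, the flux per turn is Φ_B = LI/N.
Φ_B = (1.580×10^-2 H)(0.671 A)/1310 = 8.093×10^-6 Wb.

Φ_B ≈ 8.09 μWb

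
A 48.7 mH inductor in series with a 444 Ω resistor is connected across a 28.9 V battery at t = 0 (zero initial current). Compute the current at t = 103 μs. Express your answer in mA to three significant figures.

τ = L/R = 4.870×10^-2/444 = 1.097×10^-4 s; final current I_∞ = ε/R = 28.9/444 = 6.509×10^-2 A.
I(t) = I_∞(1 − e^(−t/τ)) with t/τ = 0.939.
I = (6.509×10^-2)(1 − e^(−0.939)) = 3.964×10^-2 A.

I ≈ 39.6 mA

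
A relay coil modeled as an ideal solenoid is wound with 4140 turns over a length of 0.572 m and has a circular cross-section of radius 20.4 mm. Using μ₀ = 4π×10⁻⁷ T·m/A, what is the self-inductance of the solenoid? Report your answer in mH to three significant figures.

A = πr² = π(2.040×10^-2 m)² = 1.307×10^-3 m².
For a long solenoid, L = μ₀N²A/ℓ.
L = (4π×10⁻⁷)(4140)²(1.307×10^-3)/(0.572 m) = 4.923×10^-2 H.

L ≈ 49.2 mH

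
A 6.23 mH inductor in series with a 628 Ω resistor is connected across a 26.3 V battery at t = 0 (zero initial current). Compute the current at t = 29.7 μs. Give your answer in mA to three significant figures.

τ = L/R = 6.230×10^-3/628 = 9.920×10^-6 s; final current I_∞ = ε/R = 26.3/628 = 4.188×10^-2 A.
I(t) = I_∞(1 − e^(−t/τ)) with t/τ = 2.994.
I = (4.188×10^-2)(1 − e^(−2.994)) = 3.978×10^-2 A.

I ≈ 39.8 mA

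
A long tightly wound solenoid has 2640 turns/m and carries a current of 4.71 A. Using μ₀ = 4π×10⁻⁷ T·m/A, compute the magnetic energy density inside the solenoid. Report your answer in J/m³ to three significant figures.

B = μ₀nI = (4π×10⁻⁷)(2.640×10^3)(4.71) = 1.563×10^-2 T.
u = B²/(2μ₀) = (1.563×10^-2)²/(2×4π×10⁻⁷) = 97.147 J/m³.

u ≈ 97.1 J/m³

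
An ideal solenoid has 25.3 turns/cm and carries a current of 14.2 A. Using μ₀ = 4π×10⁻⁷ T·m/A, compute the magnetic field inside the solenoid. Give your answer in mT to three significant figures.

B ≈ 45.1 mT

Inside a long solenoid, B = μ₀nI.
B = (4π×10⁻⁷)(2.530×10^3 m⁻¹)(14.2 A) = 4.5146×10^-2 T.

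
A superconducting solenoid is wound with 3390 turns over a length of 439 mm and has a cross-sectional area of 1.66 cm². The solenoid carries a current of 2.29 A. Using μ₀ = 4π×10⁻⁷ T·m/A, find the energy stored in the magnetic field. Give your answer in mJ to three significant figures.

A = 1.66 cm² = 1.660×10^-4 m².
L = μ₀N²A/ℓ = (4π×10⁻⁷)(3390)²(1.660×10^-4)/(0.439) = 5.461×10^-3 H.
U = ½LI² = ½(5.461×10^-3)(2.29)² = 1.432×10^-2 J.

U ≈ 14.3 mJ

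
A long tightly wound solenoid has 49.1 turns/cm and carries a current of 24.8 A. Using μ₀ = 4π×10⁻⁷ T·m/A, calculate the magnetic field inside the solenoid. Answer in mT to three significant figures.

B ≈ 153 mT

Inside a long solenoid, B = μ₀nI.
B = (4π×10⁻⁷)(4.910×10^3 m⁻¹)(24.8 A) = 0.153 T.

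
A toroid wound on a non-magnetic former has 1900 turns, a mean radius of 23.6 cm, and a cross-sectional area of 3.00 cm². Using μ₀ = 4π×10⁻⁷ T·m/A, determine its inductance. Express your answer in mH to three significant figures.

L ≈ 0.918 mH

For a thin toroid, L = μ₀N²A/(2πR).
L = (4π×10⁻⁷)(1900)²(3.000×10^-4) / (2π×0.236 m) = 9.178×10^-4 H.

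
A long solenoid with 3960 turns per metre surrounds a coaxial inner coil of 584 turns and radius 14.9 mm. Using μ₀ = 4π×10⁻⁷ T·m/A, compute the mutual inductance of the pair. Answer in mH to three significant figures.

M ≈ 2.03 mH

The outer solenoid produces a uniform field B₁ = μ₀n₁I₁ across the inner coil,
so the flux linkage is N₂Φ = N₂B₁A₂ = μ₀n₁N₂A₂·I₁, giving M = μ₀n₁N₂A₂.
A₂ = πr² = π(1.490×10^-2 m)² = 6.9746×10^-4 m².
M = (4π×10⁻⁷)(3960)(584)(6.9746×10^-4) = 2.027×10^-3 H.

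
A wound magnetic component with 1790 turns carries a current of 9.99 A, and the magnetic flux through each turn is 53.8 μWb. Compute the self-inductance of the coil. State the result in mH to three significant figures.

Self-inductance is defined by L = NΦ_B/I (flux linkage over current).
L = (1790)(5.380×10^-5 Wb)/(9.99 A) = 9.640×10^-3 H.

L ≈ 9.64 mH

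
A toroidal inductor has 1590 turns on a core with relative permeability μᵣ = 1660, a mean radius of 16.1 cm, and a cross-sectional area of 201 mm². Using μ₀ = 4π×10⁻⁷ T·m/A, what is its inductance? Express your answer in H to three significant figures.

L ≈ 1.05 H

For a thin toroid, L = μ₀μᵣN²A/(2πR).
L = (4π×10⁻⁷)(1660)(1590)²(2.010×10^-4) / (2π×0.161 m) = 1.048 H.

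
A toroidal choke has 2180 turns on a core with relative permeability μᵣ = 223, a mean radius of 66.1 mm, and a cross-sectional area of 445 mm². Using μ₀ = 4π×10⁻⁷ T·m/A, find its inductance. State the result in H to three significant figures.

For a thin toroid, L = μ₀μᵣN²A/(2πR).
L = (4π×10⁻⁷)(223)(2180)²(4.450×10^-4) / (2π×6.610×10^-2 m) = 1.427 H.

L ≈ 1.43 H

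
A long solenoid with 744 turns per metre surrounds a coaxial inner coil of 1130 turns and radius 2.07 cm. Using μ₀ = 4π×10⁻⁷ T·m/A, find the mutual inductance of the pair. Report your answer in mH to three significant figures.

M ≈ 1.42 mH

The outer solenoid produces a uniform field B₁ = μ₀n₁I₁ across the inner coil,
so the flux linkage is N₂Φ = N₂B₁A₂ = μ₀n₁N₂A₂·I₁, giving M = μ₀n₁N₂A₂.
A₂ = πr² = π(2.070×10^-2 m)² = 1.346×10^-3 m².
M = (4π×10⁻⁷)(744)(1130)(1.346×10^-3) = 1.422×10^-3 H.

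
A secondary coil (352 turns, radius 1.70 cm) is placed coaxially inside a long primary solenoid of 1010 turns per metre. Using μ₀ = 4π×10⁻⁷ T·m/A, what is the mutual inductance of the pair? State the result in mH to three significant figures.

The outer solenoid produces a uniform field B₁ = μ₀n₁I₁ across the inner coil,
so the flux linkage is N₂Φ = N₂B₁A₂ = μ₀n₁N₂A₂·I₁, giving M = μ₀n₁N₂A₂.
A₂ = πr² = π(1.700×10^-2 m)² = 9.079×10^-4 m².
M = (4π×10⁻⁷)(1010)(352)(9.079×10^-4) = 4.056×10^-4 H.

M ≈ 0.406 mH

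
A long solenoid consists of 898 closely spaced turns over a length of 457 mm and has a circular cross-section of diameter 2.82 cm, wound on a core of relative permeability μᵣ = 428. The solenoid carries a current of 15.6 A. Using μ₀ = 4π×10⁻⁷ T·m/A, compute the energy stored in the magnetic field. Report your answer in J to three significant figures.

A = π(d/2)² = π(1.410×10^-2 m)² = 6.246×10^-4 m².
L = μ₀μᵣN²A/ℓ = (4π×10⁻⁷)(428)(898)²(6.246×10^-4)/(0.457) = 0.5928 H.
U = ½LI² = ½(0.5928)(15.6)² = 72.13 J.

U ≈ 72.1 J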